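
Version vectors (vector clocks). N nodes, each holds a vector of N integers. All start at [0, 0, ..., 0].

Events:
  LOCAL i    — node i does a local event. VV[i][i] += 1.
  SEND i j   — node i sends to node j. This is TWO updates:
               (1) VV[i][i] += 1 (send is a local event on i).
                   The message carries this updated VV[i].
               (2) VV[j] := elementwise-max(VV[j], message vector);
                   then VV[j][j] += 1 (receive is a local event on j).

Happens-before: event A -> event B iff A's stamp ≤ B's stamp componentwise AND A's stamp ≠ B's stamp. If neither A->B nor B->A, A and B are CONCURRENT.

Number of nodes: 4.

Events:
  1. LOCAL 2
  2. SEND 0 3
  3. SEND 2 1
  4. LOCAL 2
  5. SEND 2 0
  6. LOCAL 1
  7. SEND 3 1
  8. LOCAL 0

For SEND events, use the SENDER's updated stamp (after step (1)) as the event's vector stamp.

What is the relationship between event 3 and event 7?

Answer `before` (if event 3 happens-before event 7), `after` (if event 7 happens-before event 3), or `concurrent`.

Initial: VV[0]=[0, 0, 0, 0]
Initial: VV[1]=[0, 0, 0, 0]
Initial: VV[2]=[0, 0, 0, 0]
Initial: VV[3]=[0, 0, 0, 0]
Event 1: LOCAL 2: VV[2][2]++ -> VV[2]=[0, 0, 1, 0]
Event 2: SEND 0->3: VV[0][0]++ -> VV[0]=[1, 0, 0, 0], msg_vec=[1, 0, 0, 0]; VV[3]=max(VV[3],msg_vec) then VV[3][3]++ -> VV[3]=[1, 0, 0, 1]
Event 3: SEND 2->1: VV[2][2]++ -> VV[2]=[0, 0, 2, 0], msg_vec=[0, 0, 2, 0]; VV[1]=max(VV[1],msg_vec) then VV[1][1]++ -> VV[1]=[0, 1, 2, 0]
Event 4: LOCAL 2: VV[2][2]++ -> VV[2]=[0, 0, 3, 0]
Event 5: SEND 2->0: VV[2][2]++ -> VV[2]=[0, 0, 4, 0], msg_vec=[0, 0, 4, 0]; VV[0]=max(VV[0],msg_vec) then VV[0][0]++ -> VV[0]=[2, 0, 4, 0]
Event 6: LOCAL 1: VV[1][1]++ -> VV[1]=[0, 2, 2, 0]
Event 7: SEND 3->1: VV[3][3]++ -> VV[3]=[1, 0, 0, 2], msg_vec=[1, 0, 0, 2]; VV[1]=max(VV[1],msg_vec) then VV[1][1]++ -> VV[1]=[1, 3, 2, 2]
Event 8: LOCAL 0: VV[0][0]++ -> VV[0]=[3, 0, 4, 0]
Event 3 stamp: [0, 0, 2, 0]
Event 7 stamp: [1, 0, 0, 2]
[0, 0, 2, 0] <= [1, 0, 0, 2]? False
[1, 0, 0, 2] <= [0, 0, 2, 0]? False
Relation: concurrent

Answer: concurrent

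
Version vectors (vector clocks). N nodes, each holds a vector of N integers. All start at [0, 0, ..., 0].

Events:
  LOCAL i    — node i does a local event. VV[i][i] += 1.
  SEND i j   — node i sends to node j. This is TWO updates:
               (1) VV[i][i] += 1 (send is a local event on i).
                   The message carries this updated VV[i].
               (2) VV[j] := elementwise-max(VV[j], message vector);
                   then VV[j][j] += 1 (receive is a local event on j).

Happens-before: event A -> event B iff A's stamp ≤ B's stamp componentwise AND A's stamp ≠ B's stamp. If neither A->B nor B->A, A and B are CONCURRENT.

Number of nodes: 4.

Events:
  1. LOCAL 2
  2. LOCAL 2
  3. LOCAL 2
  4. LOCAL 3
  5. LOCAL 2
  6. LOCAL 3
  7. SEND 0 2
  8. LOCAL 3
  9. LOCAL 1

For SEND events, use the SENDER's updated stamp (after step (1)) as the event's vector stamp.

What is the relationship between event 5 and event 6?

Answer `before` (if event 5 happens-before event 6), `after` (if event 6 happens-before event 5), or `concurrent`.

Initial: VV[0]=[0, 0, 0, 0]
Initial: VV[1]=[0, 0, 0, 0]
Initial: VV[2]=[0, 0, 0, 0]
Initial: VV[3]=[0, 0, 0, 0]
Event 1: LOCAL 2: VV[2][2]++ -> VV[2]=[0, 0, 1, 0]
Event 2: LOCAL 2: VV[2][2]++ -> VV[2]=[0, 0, 2, 0]
Event 3: LOCAL 2: VV[2][2]++ -> VV[2]=[0, 0, 3, 0]
Event 4: LOCAL 3: VV[3][3]++ -> VV[3]=[0, 0, 0, 1]
Event 5: LOCAL 2: VV[2][2]++ -> VV[2]=[0, 0, 4, 0]
Event 6: LOCAL 3: VV[3][3]++ -> VV[3]=[0, 0, 0, 2]
Event 7: SEND 0->2: VV[0][0]++ -> VV[0]=[1, 0, 0, 0], msg_vec=[1, 0, 0, 0]; VV[2]=max(VV[2],msg_vec) then VV[2][2]++ -> VV[2]=[1, 0, 5, 0]
Event 8: LOCAL 3: VV[3][3]++ -> VV[3]=[0, 0, 0, 3]
Event 9: LOCAL 1: VV[1][1]++ -> VV[1]=[0, 1, 0, 0]
Event 5 stamp: [0, 0, 4, 0]
Event 6 stamp: [0, 0, 0, 2]
[0, 0, 4, 0] <= [0, 0, 0, 2]? False
[0, 0, 0, 2] <= [0, 0, 4, 0]? False
Relation: concurrent

Answer: concurrent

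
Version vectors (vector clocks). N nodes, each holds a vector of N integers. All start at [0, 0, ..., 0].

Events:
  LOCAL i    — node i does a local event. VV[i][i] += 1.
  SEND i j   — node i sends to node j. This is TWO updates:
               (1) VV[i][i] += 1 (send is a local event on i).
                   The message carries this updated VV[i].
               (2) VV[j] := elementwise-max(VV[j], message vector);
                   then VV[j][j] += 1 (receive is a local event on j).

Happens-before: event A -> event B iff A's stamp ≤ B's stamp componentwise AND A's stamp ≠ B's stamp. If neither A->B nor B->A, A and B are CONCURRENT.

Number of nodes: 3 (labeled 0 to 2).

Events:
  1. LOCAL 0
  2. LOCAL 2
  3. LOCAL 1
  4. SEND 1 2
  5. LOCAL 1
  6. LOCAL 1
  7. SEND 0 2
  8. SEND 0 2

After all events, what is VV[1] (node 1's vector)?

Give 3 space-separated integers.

Answer: 0 4 0

Derivation:
Initial: VV[0]=[0, 0, 0]
Initial: VV[1]=[0, 0, 0]
Initial: VV[2]=[0, 0, 0]
Event 1: LOCAL 0: VV[0][0]++ -> VV[0]=[1, 0, 0]
Event 2: LOCAL 2: VV[2][2]++ -> VV[2]=[0, 0, 1]
Event 3: LOCAL 1: VV[1][1]++ -> VV[1]=[0, 1, 0]
Event 4: SEND 1->2: VV[1][1]++ -> VV[1]=[0, 2, 0], msg_vec=[0, 2, 0]; VV[2]=max(VV[2],msg_vec) then VV[2][2]++ -> VV[2]=[0, 2, 2]
Event 5: LOCAL 1: VV[1][1]++ -> VV[1]=[0, 3, 0]
Event 6: LOCAL 1: VV[1][1]++ -> VV[1]=[0, 4, 0]
Event 7: SEND 0->2: VV[0][0]++ -> VV[0]=[2, 0, 0], msg_vec=[2, 0, 0]; VV[2]=max(VV[2],msg_vec) then VV[2][2]++ -> VV[2]=[2, 2, 3]
Event 8: SEND 0->2: VV[0][0]++ -> VV[0]=[3, 0, 0], msg_vec=[3, 0, 0]; VV[2]=max(VV[2],msg_vec) then VV[2][2]++ -> VV[2]=[3, 2, 4]
Final vectors: VV[0]=[3, 0, 0]; VV[1]=[0, 4, 0]; VV[2]=[3, 2, 4]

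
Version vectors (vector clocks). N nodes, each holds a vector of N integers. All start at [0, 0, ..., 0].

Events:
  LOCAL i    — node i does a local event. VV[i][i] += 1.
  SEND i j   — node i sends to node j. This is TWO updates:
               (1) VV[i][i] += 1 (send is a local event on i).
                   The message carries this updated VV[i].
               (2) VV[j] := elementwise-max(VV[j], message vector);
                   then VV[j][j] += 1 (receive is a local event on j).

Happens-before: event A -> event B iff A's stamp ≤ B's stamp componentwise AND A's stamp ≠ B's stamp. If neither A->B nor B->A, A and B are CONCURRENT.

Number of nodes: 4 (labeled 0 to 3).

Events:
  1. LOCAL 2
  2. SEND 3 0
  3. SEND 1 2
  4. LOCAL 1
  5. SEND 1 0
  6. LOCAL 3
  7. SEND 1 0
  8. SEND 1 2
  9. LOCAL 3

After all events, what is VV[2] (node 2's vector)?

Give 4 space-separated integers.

Initial: VV[0]=[0, 0, 0, 0]
Initial: VV[1]=[0, 0, 0, 0]
Initial: VV[2]=[0, 0, 0, 0]
Initial: VV[3]=[0, 0, 0, 0]
Event 1: LOCAL 2: VV[2][2]++ -> VV[2]=[0, 0, 1, 0]
Event 2: SEND 3->0: VV[3][3]++ -> VV[3]=[0, 0, 0, 1], msg_vec=[0, 0, 0, 1]; VV[0]=max(VV[0],msg_vec) then VV[0][0]++ -> VV[0]=[1, 0, 0, 1]
Event 3: SEND 1->2: VV[1][1]++ -> VV[1]=[0, 1, 0, 0], msg_vec=[0, 1, 0, 0]; VV[2]=max(VV[2],msg_vec) then VV[2][2]++ -> VV[2]=[0, 1, 2, 0]
Event 4: LOCAL 1: VV[1][1]++ -> VV[1]=[0, 2, 0, 0]
Event 5: SEND 1->0: VV[1][1]++ -> VV[1]=[0, 3, 0, 0], msg_vec=[0, 3, 0, 0]; VV[0]=max(VV[0],msg_vec) then VV[0][0]++ -> VV[0]=[2, 3, 0, 1]
Event 6: LOCAL 3: VV[3][3]++ -> VV[3]=[0, 0, 0, 2]
Event 7: SEND 1->0: VV[1][1]++ -> VV[1]=[0, 4, 0, 0], msg_vec=[0, 4, 0, 0]; VV[0]=max(VV[0],msg_vec) then VV[0][0]++ -> VV[0]=[3, 4, 0, 1]
Event 8: SEND 1->2: VV[1][1]++ -> VV[1]=[0, 5, 0, 0], msg_vec=[0, 5, 0, 0]; VV[2]=max(VV[2],msg_vec) then VV[2][2]++ -> VV[2]=[0, 5, 3, 0]
Event 9: LOCAL 3: VV[3][3]++ -> VV[3]=[0, 0, 0, 3]
Final vectors: VV[0]=[3, 4, 0, 1]; VV[1]=[0, 5, 0, 0]; VV[2]=[0, 5, 3, 0]; VV[3]=[0, 0, 0, 3]

Answer: 0 5 3 0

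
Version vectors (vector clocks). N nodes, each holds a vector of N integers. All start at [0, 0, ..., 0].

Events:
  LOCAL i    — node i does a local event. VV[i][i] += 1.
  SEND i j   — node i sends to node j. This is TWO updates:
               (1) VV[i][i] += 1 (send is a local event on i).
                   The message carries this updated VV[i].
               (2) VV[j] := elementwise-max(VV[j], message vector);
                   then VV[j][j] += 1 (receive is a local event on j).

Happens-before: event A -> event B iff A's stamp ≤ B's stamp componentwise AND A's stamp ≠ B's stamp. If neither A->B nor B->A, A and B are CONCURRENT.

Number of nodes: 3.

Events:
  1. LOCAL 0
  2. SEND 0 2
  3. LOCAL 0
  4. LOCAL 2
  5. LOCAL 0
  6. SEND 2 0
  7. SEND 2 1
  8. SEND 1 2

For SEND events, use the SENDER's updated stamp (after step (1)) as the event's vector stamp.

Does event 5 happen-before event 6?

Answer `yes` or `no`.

Initial: VV[0]=[0, 0, 0]
Initial: VV[1]=[0, 0, 0]
Initial: VV[2]=[0, 0, 0]
Event 1: LOCAL 0: VV[0][0]++ -> VV[0]=[1, 0, 0]
Event 2: SEND 0->2: VV[0][0]++ -> VV[0]=[2, 0, 0], msg_vec=[2, 0, 0]; VV[2]=max(VV[2],msg_vec) then VV[2][2]++ -> VV[2]=[2, 0, 1]
Event 3: LOCAL 0: VV[0][0]++ -> VV[0]=[3, 0, 0]
Event 4: LOCAL 2: VV[2][2]++ -> VV[2]=[2, 0, 2]
Event 5: LOCAL 0: VV[0][0]++ -> VV[0]=[4, 0, 0]
Event 6: SEND 2->0: VV[2][2]++ -> VV[2]=[2, 0, 3], msg_vec=[2, 0, 3]; VV[0]=max(VV[0],msg_vec) then VV[0][0]++ -> VV[0]=[5, 0, 3]
Event 7: SEND 2->1: VV[2][2]++ -> VV[2]=[2, 0, 4], msg_vec=[2, 0, 4]; VV[1]=max(VV[1],msg_vec) then VV[1][1]++ -> VV[1]=[2, 1, 4]
Event 8: SEND 1->2: VV[1][1]++ -> VV[1]=[2, 2, 4], msg_vec=[2, 2, 4]; VV[2]=max(VV[2],msg_vec) then VV[2][2]++ -> VV[2]=[2, 2, 5]
Event 5 stamp: [4, 0, 0]
Event 6 stamp: [2, 0, 3]
[4, 0, 0] <= [2, 0, 3]? False. Equal? False. Happens-before: False

Answer: no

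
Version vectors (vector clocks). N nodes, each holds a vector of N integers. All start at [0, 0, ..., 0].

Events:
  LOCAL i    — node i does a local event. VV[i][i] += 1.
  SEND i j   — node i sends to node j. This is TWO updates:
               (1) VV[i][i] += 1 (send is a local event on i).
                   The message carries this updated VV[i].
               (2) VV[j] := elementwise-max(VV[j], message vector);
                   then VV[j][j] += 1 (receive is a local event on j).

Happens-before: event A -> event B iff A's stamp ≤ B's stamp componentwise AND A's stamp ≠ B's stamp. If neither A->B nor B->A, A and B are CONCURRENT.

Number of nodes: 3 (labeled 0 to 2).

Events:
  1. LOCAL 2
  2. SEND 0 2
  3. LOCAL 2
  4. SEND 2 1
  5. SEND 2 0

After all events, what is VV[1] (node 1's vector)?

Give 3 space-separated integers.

Initial: VV[0]=[0, 0, 0]
Initial: VV[1]=[0, 0, 0]
Initial: VV[2]=[0, 0, 0]
Event 1: LOCAL 2: VV[2][2]++ -> VV[2]=[0, 0, 1]
Event 2: SEND 0->2: VV[0][0]++ -> VV[0]=[1, 0, 0], msg_vec=[1, 0, 0]; VV[2]=max(VV[2],msg_vec) then VV[2][2]++ -> VV[2]=[1, 0, 2]
Event 3: LOCAL 2: VV[2][2]++ -> VV[2]=[1, 0, 3]
Event 4: SEND 2->1: VV[2][2]++ -> VV[2]=[1, 0, 4], msg_vec=[1, 0, 4]; VV[1]=max(VV[1],msg_vec) then VV[1][1]++ -> VV[1]=[1, 1, 4]
Event 5: SEND 2->0: VV[2][2]++ -> VV[2]=[1, 0, 5], msg_vec=[1, 0, 5]; VV[0]=max(VV[0],msg_vec) then VV[0][0]++ -> VV[0]=[2, 0, 5]
Final vectors: VV[0]=[2, 0, 5]; VV[1]=[1, 1, 4]; VV[2]=[1, 0, 5]

Answer: 1 1 4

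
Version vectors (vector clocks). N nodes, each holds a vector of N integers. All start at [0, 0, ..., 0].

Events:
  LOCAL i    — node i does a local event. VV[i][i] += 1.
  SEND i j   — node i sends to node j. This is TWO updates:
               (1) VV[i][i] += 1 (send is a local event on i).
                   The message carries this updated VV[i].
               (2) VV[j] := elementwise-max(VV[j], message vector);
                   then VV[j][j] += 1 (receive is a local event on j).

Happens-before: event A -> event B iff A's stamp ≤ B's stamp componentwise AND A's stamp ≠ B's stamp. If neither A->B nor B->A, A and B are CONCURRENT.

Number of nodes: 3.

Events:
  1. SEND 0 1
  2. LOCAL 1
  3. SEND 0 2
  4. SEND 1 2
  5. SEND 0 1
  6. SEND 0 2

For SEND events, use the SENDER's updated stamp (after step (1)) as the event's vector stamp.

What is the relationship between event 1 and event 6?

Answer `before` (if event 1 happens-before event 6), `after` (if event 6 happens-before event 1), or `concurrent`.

Answer: before

Derivation:
Initial: VV[0]=[0, 0, 0]
Initial: VV[1]=[0, 0, 0]
Initial: VV[2]=[0, 0, 0]
Event 1: SEND 0->1: VV[0][0]++ -> VV[0]=[1, 0, 0], msg_vec=[1, 0, 0]; VV[1]=max(VV[1],msg_vec) then VV[1][1]++ -> VV[1]=[1, 1, 0]
Event 2: LOCAL 1: VV[1][1]++ -> VV[1]=[1, 2, 0]
Event 3: SEND 0->2: VV[0][0]++ -> VV[0]=[2, 0, 0], msg_vec=[2, 0, 0]; VV[2]=max(VV[2],msg_vec) then VV[2][2]++ -> VV[2]=[2, 0, 1]
Event 4: SEND 1->2: VV[1][1]++ -> VV[1]=[1, 3, 0], msg_vec=[1, 3, 0]; VV[2]=max(VV[2],msg_vec) then VV[2][2]++ -> VV[2]=[2, 3, 2]
Event 5: SEND 0->1: VV[0][0]++ -> VV[0]=[3, 0, 0], msg_vec=[3, 0, 0]; VV[1]=max(VV[1],msg_vec) then VV[1][1]++ -> VV[1]=[3, 4, 0]
Event 6: SEND 0->2: VV[0][0]++ -> VV[0]=[4, 0, 0], msg_vec=[4, 0, 0]; VV[2]=max(VV[2],msg_vec) then VV[2][2]++ -> VV[2]=[4, 3, 3]
Event 1 stamp: [1, 0, 0]
Event 6 stamp: [4, 0, 0]
[1, 0, 0] <= [4, 0, 0]? True
[4, 0, 0] <= [1, 0, 0]? False
Relation: before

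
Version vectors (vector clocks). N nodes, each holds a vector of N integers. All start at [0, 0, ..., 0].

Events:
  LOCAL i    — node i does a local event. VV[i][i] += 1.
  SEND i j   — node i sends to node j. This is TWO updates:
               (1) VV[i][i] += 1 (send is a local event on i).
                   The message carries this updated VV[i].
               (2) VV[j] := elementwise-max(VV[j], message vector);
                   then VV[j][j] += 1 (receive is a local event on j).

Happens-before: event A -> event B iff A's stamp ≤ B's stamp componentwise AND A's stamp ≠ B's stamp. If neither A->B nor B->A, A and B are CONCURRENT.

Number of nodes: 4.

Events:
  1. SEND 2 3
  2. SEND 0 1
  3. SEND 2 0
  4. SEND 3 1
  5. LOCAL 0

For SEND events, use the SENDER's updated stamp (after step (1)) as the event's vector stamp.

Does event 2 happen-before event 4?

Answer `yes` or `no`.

Answer: no

Derivation:
Initial: VV[0]=[0, 0, 0, 0]
Initial: VV[1]=[0, 0, 0, 0]
Initial: VV[2]=[0, 0, 0, 0]
Initial: VV[3]=[0, 0, 0, 0]
Event 1: SEND 2->3: VV[2][2]++ -> VV[2]=[0, 0, 1, 0], msg_vec=[0, 0, 1, 0]; VV[3]=max(VV[3],msg_vec) then VV[3][3]++ -> VV[3]=[0, 0, 1, 1]
Event 2: SEND 0->1: VV[0][0]++ -> VV[0]=[1, 0, 0, 0], msg_vec=[1, 0, 0, 0]; VV[1]=max(VV[1],msg_vec) then VV[1][1]++ -> VV[1]=[1, 1, 0, 0]
Event 3: SEND 2->0: VV[2][2]++ -> VV[2]=[0, 0, 2, 0], msg_vec=[0, 0, 2, 0]; VV[0]=max(VV[0],msg_vec) then VV[0][0]++ -> VV[0]=[2, 0, 2, 0]
Event 4: SEND 3->1: VV[3][3]++ -> VV[3]=[0, 0, 1, 2], msg_vec=[0, 0, 1, 2]; VV[1]=max(VV[1],msg_vec) then VV[1][1]++ -> VV[1]=[1, 2, 1, 2]
Event 5: LOCAL 0: VV[0][0]++ -> VV[0]=[3, 0, 2, 0]
Event 2 stamp: [1, 0, 0, 0]
Event 4 stamp: [0, 0, 1, 2]
[1, 0, 0, 0] <= [0, 0, 1, 2]? False. Equal? False. Happens-before: False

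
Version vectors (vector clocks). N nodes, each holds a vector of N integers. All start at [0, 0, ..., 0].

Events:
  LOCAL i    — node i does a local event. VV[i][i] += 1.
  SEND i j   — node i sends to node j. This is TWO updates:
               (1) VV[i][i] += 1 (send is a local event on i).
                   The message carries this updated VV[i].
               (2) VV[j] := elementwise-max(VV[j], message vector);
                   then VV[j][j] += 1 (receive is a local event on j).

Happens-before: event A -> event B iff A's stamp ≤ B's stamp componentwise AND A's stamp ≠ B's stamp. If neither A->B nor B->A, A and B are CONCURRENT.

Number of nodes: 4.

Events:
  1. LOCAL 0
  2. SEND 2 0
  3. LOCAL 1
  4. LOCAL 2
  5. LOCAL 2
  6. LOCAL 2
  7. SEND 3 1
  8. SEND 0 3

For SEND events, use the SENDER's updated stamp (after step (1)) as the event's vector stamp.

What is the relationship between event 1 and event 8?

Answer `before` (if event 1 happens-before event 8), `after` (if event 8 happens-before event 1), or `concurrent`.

Answer: before

Derivation:
Initial: VV[0]=[0, 0, 0, 0]
Initial: VV[1]=[0, 0, 0, 0]
Initial: VV[2]=[0, 0, 0, 0]
Initial: VV[3]=[0, 0, 0, 0]
Event 1: LOCAL 0: VV[0][0]++ -> VV[0]=[1, 0, 0, 0]
Event 2: SEND 2->0: VV[2][2]++ -> VV[2]=[0, 0, 1, 0], msg_vec=[0, 0, 1, 0]; VV[0]=max(VV[0],msg_vec) then VV[0][0]++ -> VV[0]=[2, 0, 1, 0]
Event 3: LOCAL 1: VV[1][1]++ -> VV[1]=[0, 1, 0, 0]
Event 4: LOCAL 2: VV[2][2]++ -> VV[2]=[0, 0, 2, 0]
Event 5: LOCAL 2: VV[2][2]++ -> VV[2]=[0, 0, 3, 0]
Event 6: LOCAL 2: VV[2][2]++ -> VV[2]=[0, 0, 4, 0]
Event 7: SEND 3->1: VV[3][3]++ -> VV[3]=[0, 0, 0, 1], msg_vec=[0, 0, 0, 1]; VV[1]=max(VV[1],msg_vec) then VV[1][1]++ -> VV[1]=[0, 2, 0, 1]
Event 8: SEND 0->3: VV[0][0]++ -> VV[0]=[3, 0, 1, 0], msg_vec=[3, 0, 1, 0]; VV[3]=max(VV[3],msg_vec) then VV[3][3]++ -> VV[3]=[3, 0, 1, 2]
Event 1 stamp: [1, 0, 0, 0]
Event 8 stamp: [3, 0, 1, 0]
[1, 0, 0, 0] <= [3, 0, 1, 0]? True
[3, 0, 1, 0] <= [1, 0, 0, 0]? False
Relation: before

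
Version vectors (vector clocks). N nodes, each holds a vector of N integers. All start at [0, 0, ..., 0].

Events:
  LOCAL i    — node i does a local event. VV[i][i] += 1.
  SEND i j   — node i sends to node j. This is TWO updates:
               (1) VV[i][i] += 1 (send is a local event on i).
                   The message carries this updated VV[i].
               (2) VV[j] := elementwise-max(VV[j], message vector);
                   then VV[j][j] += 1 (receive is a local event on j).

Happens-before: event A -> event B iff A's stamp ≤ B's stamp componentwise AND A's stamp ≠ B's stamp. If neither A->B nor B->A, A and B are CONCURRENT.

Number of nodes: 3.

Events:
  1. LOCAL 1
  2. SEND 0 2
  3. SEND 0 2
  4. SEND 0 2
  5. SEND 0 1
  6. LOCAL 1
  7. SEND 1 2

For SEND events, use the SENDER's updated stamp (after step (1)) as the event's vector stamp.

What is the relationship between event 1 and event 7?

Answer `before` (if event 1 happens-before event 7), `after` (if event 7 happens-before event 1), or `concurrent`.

Initial: VV[0]=[0, 0, 0]
Initial: VV[1]=[0, 0, 0]
Initial: VV[2]=[0, 0, 0]
Event 1: LOCAL 1: VV[1][1]++ -> VV[1]=[0, 1, 0]
Event 2: SEND 0->2: VV[0][0]++ -> VV[0]=[1, 0, 0], msg_vec=[1, 0, 0]; VV[2]=max(VV[2],msg_vec) then VV[2][2]++ -> VV[2]=[1, 0, 1]
Event 3: SEND 0->2: VV[0][0]++ -> VV[0]=[2, 0, 0], msg_vec=[2, 0, 0]; VV[2]=max(VV[2],msg_vec) then VV[2][2]++ -> VV[2]=[2, 0, 2]
Event 4: SEND 0->2: VV[0][0]++ -> VV[0]=[3, 0, 0], msg_vec=[3, 0, 0]; VV[2]=max(VV[2],msg_vec) then VV[2][2]++ -> VV[2]=[3, 0, 3]
Event 5: SEND 0->1: VV[0][0]++ -> VV[0]=[4, 0, 0], msg_vec=[4, 0, 0]; VV[1]=max(VV[1],msg_vec) then VV[1][1]++ -> VV[1]=[4, 2, 0]
Event 6: LOCAL 1: VV[1][1]++ -> VV[1]=[4, 3, 0]
Event 7: SEND 1->2: VV[1][1]++ -> VV[1]=[4, 4, 0], msg_vec=[4, 4, 0]; VV[2]=max(VV[2],msg_vec) then VV[2][2]++ -> VV[2]=[4, 4, 4]
Event 1 stamp: [0, 1, 0]
Event 7 stamp: [4, 4, 0]
[0, 1, 0] <= [4, 4, 0]? True
[4, 4, 0] <= [0, 1, 0]? False
Relation: before

Answer: before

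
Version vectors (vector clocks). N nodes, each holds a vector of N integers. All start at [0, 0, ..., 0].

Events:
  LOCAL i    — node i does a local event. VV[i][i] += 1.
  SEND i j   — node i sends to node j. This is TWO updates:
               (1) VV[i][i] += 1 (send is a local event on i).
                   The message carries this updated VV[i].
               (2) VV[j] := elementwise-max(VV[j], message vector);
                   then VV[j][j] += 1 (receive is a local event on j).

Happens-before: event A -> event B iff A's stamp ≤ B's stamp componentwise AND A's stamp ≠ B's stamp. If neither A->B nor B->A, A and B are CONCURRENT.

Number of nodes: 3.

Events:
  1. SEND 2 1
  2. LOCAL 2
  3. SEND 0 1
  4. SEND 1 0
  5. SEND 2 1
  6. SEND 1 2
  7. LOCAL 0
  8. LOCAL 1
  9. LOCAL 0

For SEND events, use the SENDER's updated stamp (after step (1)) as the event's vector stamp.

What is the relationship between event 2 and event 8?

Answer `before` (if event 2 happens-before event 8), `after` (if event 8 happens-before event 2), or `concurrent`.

Answer: before

Derivation:
Initial: VV[0]=[0, 0, 0]
Initial: VV[1]=[0, 0, 0]
Initial: VV[2]=[0, 0, 0]
Event 1: SEND 2->1: VV[2][2]++ -> VV[2]=[0, 0, 1], msg_vec=[0, 0, 1]; VV[1]=max(VV[1],msg_vec) then VV[1][1]++ -> VV[1]=[0, 1, 1]
Event 2: LOCAL 2: VV[2][2]++ -> VV[2]=[0, 0, 2]
Event 3: SEND 0->1: VV[0][0]++ -> VV[0]=[1, 0, 0], msg_vec=[1, 0, 0]; VV[1]=max(VV[1],msg_vec) then VV[1][1]++ -> VV[1]=[1, 2, 1]
Event 4: SEND 1->0: VV[1][1]++ -> VV[1]=[1, 3, 1], msg_vec=[1, 3, 1]; VV[0]=max(VV[0],msg_vec) then VV[0][0]++ -> VV[0]=[2, 3, 1]
Event 5: SEND 2->1: VV[2][2]++ -> VV[2]=[0, 0, 3], msg_vec=[0, 0, 3]; VV[1]=max(VV[1],msg_vec) then VV[1][1]++ -> VV[1]=[1, 4, 3]
Event 6: SEND 1->2: VV[1][1]++ -> VV[1]=[1, 5, 3], msg_vec=[1, 5, 3]; VV[2]=max(VV[2],msg_vec) then VV[2][2]++ -> VV[2]=[1, 5, 4]
Event 7: LOCAL 0: VV[0][0]++ -> VV[0]=[3, 3, 1]
Event 8: LOCAL 1: VV[1][1]++ -> VV[1]=[1, 6, 3]
Event 9: LOCAL 0: VV[0][0]++ -> VV[0]=[4, 3, 1]
Event 2 stamp: [0, 0, 2]
Event 8 stamp: [1, 6, 3]
[0, 0, 2] <= [1, 6, 3]? True
[1, 6, 3] <= [0, 0, 2]? False
Relation: before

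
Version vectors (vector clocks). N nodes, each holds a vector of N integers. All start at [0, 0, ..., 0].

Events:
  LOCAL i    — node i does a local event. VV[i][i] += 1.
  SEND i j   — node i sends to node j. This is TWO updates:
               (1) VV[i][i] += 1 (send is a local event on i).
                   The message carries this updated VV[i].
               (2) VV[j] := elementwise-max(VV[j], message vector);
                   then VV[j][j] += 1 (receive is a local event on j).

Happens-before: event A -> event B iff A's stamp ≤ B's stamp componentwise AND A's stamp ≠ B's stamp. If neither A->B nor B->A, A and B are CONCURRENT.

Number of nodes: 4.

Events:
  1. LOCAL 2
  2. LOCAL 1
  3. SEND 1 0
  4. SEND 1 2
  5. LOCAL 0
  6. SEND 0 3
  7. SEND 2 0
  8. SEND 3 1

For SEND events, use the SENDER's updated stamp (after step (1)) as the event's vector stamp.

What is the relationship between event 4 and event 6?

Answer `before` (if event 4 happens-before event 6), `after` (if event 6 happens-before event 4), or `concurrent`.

Answer: concurrent

Derivation:
Initial: VV[0]=[0, 0, 0, 0]
Initial: VV[1]=[0, 0, 0, 0]
Initial: VV[2]=[0, 0, 0, 0]
Initial: VV[3]=[0, 0, 0, 0]
Event 1: LOCAL 2: VV[2][2]++ -> VV[2]=[0, 0, 1, 0]
Event 2: LOCAL 1: VV[1][1]++ -> VV[1]=[0, 1, 0, 0]
Event 3: SEND 1->0: VV[1][1]++ -> VV[1]=[0, 2, 0, 0], msg_vec=[0, 2, 0, 0]; VV[0]=max(VV[0],msg_vec) then VV[0][0]++ -> VV[0]=[1, 2, 0, 0]
Event 4: SEND 1->2: VV[1][1]++ -> VV[1]=[0, 3, 0, 0], msg_vec=[0, 3, 0, 0]; VV[2]=max(VV[2],msg_vec) then VV[2][2]++ -> VV[2]=[0, 3, 2, 0]
Event 5: LOCAL 0: VV[0][0]++ -> VV[0]=[2, 2, 0, 0]
Event 6: SEND 0->3: VV[0][0]++ -> VV[0]=[3, 2, 0, 0], msg_vec=[3, 2, 0, 0]; VV[3]=max(VV[3],msg_vec) then VV[3][3]++ -> VV[3]=[3, 2, 0, 1]
Event 7: SEND 2->0: VV[2][2]++ -> VV[2]=[0, 3, 3, 0], msg_vec=[0, 3, 3, 0]; VV[0]=max(VV[0],msg_vec) then VV[0][0]++ -> VV[0]=[4, 3, 3, 0]
Event 8: SEND 3->1: VV[3][3]++ -> VV[3]=[3, 2, 0, 2], msg_vec=[3, 2, 0, 2]; VV[1]=max(VV[1],msg_vec) then VV[1][1]++ -> VV[1]=[3, 4, 0, 2]
Event 4 stamp: [0, 3, 0, 0]
Event 6 stamp: [3, 2, 0, 0]
[0, 3, 0, 0] <= [3, 2, 0, 0]? False
[3, 2, 0, 0] <= [0, 3, 0, 0]? False
Relation: concurrent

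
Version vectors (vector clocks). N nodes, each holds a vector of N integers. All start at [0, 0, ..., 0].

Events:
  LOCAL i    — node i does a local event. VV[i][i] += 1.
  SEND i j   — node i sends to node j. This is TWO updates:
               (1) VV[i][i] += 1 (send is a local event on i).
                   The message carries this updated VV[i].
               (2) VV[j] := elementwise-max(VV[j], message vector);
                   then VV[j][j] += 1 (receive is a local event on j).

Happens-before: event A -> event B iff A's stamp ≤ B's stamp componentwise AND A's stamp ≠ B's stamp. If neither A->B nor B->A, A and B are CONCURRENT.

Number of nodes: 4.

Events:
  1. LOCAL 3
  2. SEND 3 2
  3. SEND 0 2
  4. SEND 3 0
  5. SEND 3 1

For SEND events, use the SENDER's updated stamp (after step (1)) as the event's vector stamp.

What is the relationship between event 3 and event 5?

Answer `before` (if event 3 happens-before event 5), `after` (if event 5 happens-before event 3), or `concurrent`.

Answer: concurrent

Derivation:
Initial: VV[0]=[0, 0, 0, 0]
Initial: VV[1]=[0, 0, 0, 0]
Initial: VV[2]=[0, 0, 0, 0]
Initial: VV[3]=[0, 0, 0, 0]
Event 1: LOCAL 3: VV[3][3]++ -> VV[3]=[0, 0, 0, 1]
Event 2: SEND 3->2: VV[3][3]++ -> VV[3]=[0, 0, 0, 2], msg_vec=[0, 0, 0, 2]; VV[2]=max(VV[2],msg_vec) then VV[2][2]++ -> VV[2]=[0, 0, 1, 2]
Event 3: SEND 0->2: VV[0][0]++ -> VV[0]=[1, 0, 0, 0], msg_vec=[1, 0, 0, 0]; VV[2]=max(VV[2],msg_vec) then VV[2][2]++ -> VV[2]=[1, 0, 2, 2]
Event 4: SEND 3->0: VV[3][3]++ -> VV[3]=[0, 0, 0, 3], msg_vec=[0, 0, 0, 3]; VV[0]=max(VV[0],msg_vec) then VV[0][0]++ -> VV[0]=[2, 0, 0, 3]
Event 5: SEND 3->1: VV[3][3]++ -> VV[3]=[0, 0, 0, 4], msg_vec=[0, 0, 0, 4]; VV[1]=max(VV[1],msg_vec) then VV[1][1]++ -> VV[1]=[0, 1, 0, 4]
Event 3 stamp: [1, 0, 0, 0]
Event 5 stamp: [0, 0, 0, 4]
[1, 0, 0, 0] <= [0, 0, 0, 4]? False
[0, 0, 0, 4] <= [1, 0, 0, 0]? False
Relation: concurrent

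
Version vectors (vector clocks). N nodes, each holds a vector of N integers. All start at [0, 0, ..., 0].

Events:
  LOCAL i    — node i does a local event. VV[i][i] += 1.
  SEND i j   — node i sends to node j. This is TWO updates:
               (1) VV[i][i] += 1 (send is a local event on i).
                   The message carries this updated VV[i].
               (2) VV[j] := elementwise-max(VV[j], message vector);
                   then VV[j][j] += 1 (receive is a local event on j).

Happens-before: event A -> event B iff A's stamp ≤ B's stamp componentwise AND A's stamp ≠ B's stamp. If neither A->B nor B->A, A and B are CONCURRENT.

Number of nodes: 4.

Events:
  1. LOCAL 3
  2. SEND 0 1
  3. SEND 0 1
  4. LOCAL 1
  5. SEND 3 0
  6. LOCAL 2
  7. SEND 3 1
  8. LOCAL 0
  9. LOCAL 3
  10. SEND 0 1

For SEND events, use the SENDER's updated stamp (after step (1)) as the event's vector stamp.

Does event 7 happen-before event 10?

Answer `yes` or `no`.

Initial: VV[0]=[0, 0, 0, 0]
Initial: VV[1]=[0, 0, 0, 0]
Initial: VV[2]=[0, 0, 0, 0]
Initial: VV[3]=[0, 0, 0, 0]
Event 1: LOCAL 3: VV[3][3]++ -> VV[3]=[0, 0, 0, 1]
Event 2: SEND 0->1: VV[0][0]++ -> VV[0]=[1, 0, 0, 0], msg_vec=[1, 0, 0, 0]; VV[1]=max(VV[1],msg_vec) then VV[1][1]++ -> VV[1]=[1, 1, 0, 0]
Event 3: SEND 0->1: VV[0][0]++ -> VV[0]=[2, 0, 0, 0], msg_vec=[2, 0, 0, 0]; VV[1]=max(VV[1],msg_vec) then VV[1][1]++ -> VV[1]=[2, 2, 0, 0]
Event 4: LOCAL 1: VV[1][1]++ -> VV[1]=[2, 3, 0, 0]
Event 5: SEND 3->0: VV[3][3]++ -> VV[3]=[0, 0, 0, 2], msg_vec=[0, 0, 0, 2]; VV[0]=max(VV[0],msg_vec) then VV[0][0]++ -> VV[0]=[3, 0, 0, 2]
Event 6: LOCAL 2: VV[2][2]++ -> VV[2]=[0, 0, 1, 0]
Event 7: SEND 3->1: VV[3][3]++ -> VV[3]=[0, 0, 0, 3], msg_vec=[0, 0, 0, 3]; VV[1]=max(VV[1],msg_vec) then VV[1][1]++ -> VV[1]=[2, 4, 0, 3]
Event 8: LOCAL 0: VV[0][0]++ -> VV[0]=[4, 0, 0, 2]
Event 9: LOCAL 3: VV[3][3]++ -> VV[3]=[0, 0, 0, 4]
Event 10: SEND 0->1: VV[0][0]++ -> VV[0]=[5, 0, 0, 2], msg_vec=[5, 0, 0, 2]; VV[1]=max(VV[1],msg_vec) then VV[1][1]++ -> VV[1]=[5, 5, 0, 3]
Event 7 stamp: [0, 0, 0, 3]
Event 10 stamp: [5, 0, 0, 2]
[0, 0, 0, 3] <= [5, 0, 0, 2]? False. Equal? False. Happens-before: False

Answer: no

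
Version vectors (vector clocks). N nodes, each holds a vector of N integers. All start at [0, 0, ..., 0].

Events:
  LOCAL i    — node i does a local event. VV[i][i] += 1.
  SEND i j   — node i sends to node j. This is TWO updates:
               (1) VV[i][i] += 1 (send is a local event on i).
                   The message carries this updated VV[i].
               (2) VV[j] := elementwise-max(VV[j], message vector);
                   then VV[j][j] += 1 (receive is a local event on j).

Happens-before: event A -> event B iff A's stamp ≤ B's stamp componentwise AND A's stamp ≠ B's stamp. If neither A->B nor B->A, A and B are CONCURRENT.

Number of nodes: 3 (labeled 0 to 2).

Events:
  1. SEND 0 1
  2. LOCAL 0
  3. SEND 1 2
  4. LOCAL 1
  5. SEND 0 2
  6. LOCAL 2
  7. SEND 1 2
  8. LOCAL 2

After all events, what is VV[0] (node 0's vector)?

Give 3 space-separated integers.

Answer: 3 0 0

Derivation:
Initial: VV[0]=[0, 0, 0]
Initial: VV[1]=[0, 0, 0]
Initial: VV[2]=[0, 0, 0]
Event 1: SEND 0->1: VV[0][0]++ -> VV[0]=[1, 0, 0], msg_vec=[1, 0, 0]; VV[1]=max(VV[1],msg_vec) then VV[1][1]++ -> VV[1]=[1, 1, 0]
Event 2: LOCAL 0: VV[0][0]++ -> VV[0]=[2, 0, 0]
Event 3: SEND 1->2: VV[1][1]++ -> VV[1]=[1, 2, 0], msg_vec=[1, 2, 0]; VV[2]=max(VV[2],msg_vec) then VV[2][2]++ -> VV[2]=[1, 2, 1]
Event 4: LOCAL 1: VV[1][1]++ -> VV[1]=[1, 3, 0]
Event 5: SEND 0->2: VV[0][0]++ -> VV[0]=[3, 0, 0], msg_vec=[3, 0, 0]; VV[2]=max(VV[2],msg_vec) then VV[2][2]++ -> VV[2]=[3, 2, 2]
Event 6: LOCAL 2: VV[2][2]++ -> VV[2]=[3, 2, 3]
Event 7: SEND 1->2: VV[1][1]++ -> VV[1]=[1, 4, 0], msg_vec=[1, 4, 0]; VV[2]=max(VV[2],msg_vec) then VV[2][2]++ -> VV[2]=[3, 4, 4]
Event 8: LOCAL 2: VV[2][2]++ -> VV[2]=[3, 4, 5]
Final vectors: VV[0]=[3, 0, 0]; VV[1]=[1, 4, 0]; VV[2]=[3, 4, 5]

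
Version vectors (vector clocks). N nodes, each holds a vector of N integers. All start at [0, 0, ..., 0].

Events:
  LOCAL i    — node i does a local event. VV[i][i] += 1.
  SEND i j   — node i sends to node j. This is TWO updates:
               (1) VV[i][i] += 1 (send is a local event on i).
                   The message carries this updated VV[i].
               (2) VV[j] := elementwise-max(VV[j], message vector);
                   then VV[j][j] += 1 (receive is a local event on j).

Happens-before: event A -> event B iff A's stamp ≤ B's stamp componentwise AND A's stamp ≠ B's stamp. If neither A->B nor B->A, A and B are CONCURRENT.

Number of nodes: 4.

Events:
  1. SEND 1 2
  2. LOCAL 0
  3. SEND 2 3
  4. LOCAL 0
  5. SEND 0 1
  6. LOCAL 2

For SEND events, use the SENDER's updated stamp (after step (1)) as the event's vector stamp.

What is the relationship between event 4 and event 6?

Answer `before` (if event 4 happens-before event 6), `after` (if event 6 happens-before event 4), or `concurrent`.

Answer: concurrent

Derivation:
Initial: VV[0]=[0, 0, 0, 0]
Initial: VV[1]=[0, 0, 0, 0]
Initial: VV[2]=[0, 0, 0, 0]
Initial: VV[3]=[0, 0, 0, 0]
Event 1: SEND 1->2: VV[1][1]++ -> VV[1]=[0, 1, 0, 0], msg_vec=[0, 1, 0, 0]; VV[2]=max(VV[2],msg_vec) then VV[2][2]++ -> VV[2]=[0, 1, 1, 0]
Event 2: LOCAL 0: VV[0][0]++ -> VV[0]=[1, 0, 0, 0]
Event 3: SEND 2->3: VV[2][2]++ -> VV[2]=[0, 1, 2, 0], msg_vec=[0, 1, 2, 0]; VV[3]=max(VV[3],msg_vec) then VV[3][3]++ -> VV[3]=[0, 1, 2, 1]
Event 4: LOCAL 0: VV[0][0]++ -> VV[0]=[2, 0, 0, 0]
Event 5: SEND 0->1: VV[0][0]++ -> VV[0]=[3, 0, 0, 0], msg_vec=[3, 0, 0, 0]; VV[1]=max(VV[1],msg_vec) then VV[1][1]++ -> VV[1]=[3, 2, 0, 0]
Event 6: LOCAL 2: VV[2][2]++ -> VV[2]=[0, 1, 3, 0]
Event 4 stamp: [2, 0, 0, 0]
Event 6 stamp: [0, 1, 3, 0]
[2, 0, 0, 0] <= [0, 1, 3, 0]? False
[0, 1, 3, 0] <= [2, 0, 0, 0]? False
Relation: concurrent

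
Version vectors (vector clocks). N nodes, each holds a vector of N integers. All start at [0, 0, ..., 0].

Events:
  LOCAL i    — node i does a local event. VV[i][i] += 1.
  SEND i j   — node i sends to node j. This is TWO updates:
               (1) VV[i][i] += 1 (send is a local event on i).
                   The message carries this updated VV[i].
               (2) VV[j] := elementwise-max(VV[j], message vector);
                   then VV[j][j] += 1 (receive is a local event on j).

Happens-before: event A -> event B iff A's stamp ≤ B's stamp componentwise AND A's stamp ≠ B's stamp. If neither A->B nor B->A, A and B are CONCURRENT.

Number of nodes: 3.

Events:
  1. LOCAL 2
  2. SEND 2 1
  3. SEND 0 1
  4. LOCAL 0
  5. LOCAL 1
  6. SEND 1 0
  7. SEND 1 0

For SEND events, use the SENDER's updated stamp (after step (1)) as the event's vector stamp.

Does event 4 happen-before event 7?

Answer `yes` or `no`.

Answer: no

Derivation:
Initial: VV[0]=[0, 0, 0]
Initial: VV[1]=[0, 0, 0]
Initial: VV[2]=[0, 0, 0]
Event 1: LOCAL 2: VV[2][2]++ -> VV[2]=[0, 0, 1]
Event 2: SEND 2->1: VV[2][2]++ -> VV[2]=[0, 0, 2], msg_vec=[0, 0, 2]; VV[1]=max(VV[1],msg_vec) then VV[1][1]++ -> VV[1]=[0, 1, 2]
Event 3: SEND 0->1: VV[0][0]++ -> VV[0]=[1, 0, 0], msg_vec=[1, 0, 0]; VV[1]=max(VV[1],msg_vec) then VV[1][1]++ -> VV[1]=[1, 2, 2]
Event 4: LOCAL 0: VV[0][0]++ -> VV[0]=[2, 0, 0]
Event 5: LOCAL 1: VV[1][1]++ -> VV[1]=[1, 3, 2]
Event 6: SEND 1->0: VV[1][1]++ -> VV[1]=[1, 4, 2], msg_vec=[1, 4, 2]; VV[0]=max(VV[0],msg_vec) then VV[0][0]++ -> VV[0]=[3, 4, 2]
Event 7: SEND 1->0: VV[1][1]++ -> VV[1]=[1, 5, 2], msg_vec=[1, 5, 2]; VV[0]=max(VV[0],msg_vec) then VV[0][0]++ -> VV[0]=[4, 5, 2]
Event 4 stamp: [2, 0, 0]
Event 7 stamp: [1, 5, 2]
[2, 0, 0] <= [1, 5, 2]? False. Equal? False. Happens-before: False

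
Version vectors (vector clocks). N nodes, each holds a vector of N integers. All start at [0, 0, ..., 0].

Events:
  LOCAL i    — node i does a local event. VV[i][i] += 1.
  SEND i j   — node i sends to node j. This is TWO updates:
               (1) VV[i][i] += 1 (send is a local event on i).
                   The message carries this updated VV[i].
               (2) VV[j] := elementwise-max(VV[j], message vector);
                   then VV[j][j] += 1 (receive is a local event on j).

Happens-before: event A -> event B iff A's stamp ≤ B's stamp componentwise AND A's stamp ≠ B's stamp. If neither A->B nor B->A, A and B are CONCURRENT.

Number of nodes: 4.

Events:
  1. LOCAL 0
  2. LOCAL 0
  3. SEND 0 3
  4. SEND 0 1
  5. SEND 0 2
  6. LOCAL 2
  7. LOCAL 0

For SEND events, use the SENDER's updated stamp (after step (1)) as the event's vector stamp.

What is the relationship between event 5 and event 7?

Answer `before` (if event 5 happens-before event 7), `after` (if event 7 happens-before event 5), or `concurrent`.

Initial: VV[0]=[0, 0, 0, 0]
Initial: VV[1]=[0, 0, 0, 0]
Initial: VV[2]=[0, 0, 0, 0]
Initial: VV[3]=[0, 0, 0, 0]
Event 1: LOCAL 0: VV[0][0]++ -> VV[0]=[1, 0, 0, 0]
Event 2: LOCAL 0: VV[0][0]++ -> VV[0]=[2, 0, 0, 0]
Event 3: SEND 0->3: VV[0][0]++ -> VV[0]=[3, 0, 0, 0], msg_vec=[3, 0, 0, 0]; VV[3]=max(VV[3],msg_vec) then VV[3][3]++ -> VV[3]=[3, 0, 0, 1]
Event 4: SEND 0->1: VV[0][0]++ -> VV[0]=[4, 0, 0, 0], msg_vec=[4, 0, 0, 0]; VV[1]=max(VV[1],msg_vec) then VV[1][1]++ -> VV[1]=[4, 1, 0, 0]
Event 5: SEND 0->2: VV[0][0]++ -> VV[0]=[5, 0, 0, 0], msg_vec=[5, 0, 0, 0]; VV[2]=max(VV[2],msg_vec) then VV[2][2]++ -> VV[2]=[5, 0, 1, 0]
Event 6: LOCAL 2: VV[2][2]++ -> VV[2]=[5, 0, 2, 0]
Event 7: LOCAL 0: VV[0][0]++ -> VV[0]=[6, 0, 0, 0]
Event 5 stamp: [5, 0, 0, 0]
Event 7 stamp: [6, 0, 0, 0]
[5, 0, 0, 0] <= [6, 0, 0, 0]? True
[6, 0, 0, 0] <= [5, 0, 0, 0]? False
Relation: before

Answer: before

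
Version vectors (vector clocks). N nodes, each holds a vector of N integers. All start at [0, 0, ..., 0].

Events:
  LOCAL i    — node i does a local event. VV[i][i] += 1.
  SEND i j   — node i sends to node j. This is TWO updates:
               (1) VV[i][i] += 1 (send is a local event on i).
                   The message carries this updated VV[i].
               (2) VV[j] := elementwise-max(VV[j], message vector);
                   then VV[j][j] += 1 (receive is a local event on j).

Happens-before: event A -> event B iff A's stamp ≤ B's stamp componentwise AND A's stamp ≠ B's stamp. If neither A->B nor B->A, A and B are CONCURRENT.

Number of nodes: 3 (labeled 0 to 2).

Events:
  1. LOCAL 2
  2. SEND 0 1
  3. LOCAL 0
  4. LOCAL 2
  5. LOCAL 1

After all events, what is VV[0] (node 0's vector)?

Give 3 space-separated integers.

Initial: VV[0]=[0, 0, 0]
Initial: VV[1]=[0, 0, 0]
Initial: VV[2]=[0, 0, 0]
Event 1: LOCAL 2: VV[2][2]++ -> VV[2]=[0, 0, 1]
Event 2: SEND 0->1: VV[0][0]++ -> VV[0]=[1, 0, 0], msg_vec=[1, 0, 0]; VV[1]=max(VV[1],msg_vec) then VV[1][1]++ -> VV[1]=[1, 1, 0]
Event 3: LOCAL 0: VV[0][0]++ -> VV[0]=[2, 0, 0]
Event 4: LOCAL 2: VV[2][2]++ -> VV[2]=[0, 0, 2]
Event 5: LOCAL 1: VV[1][1]++ -> VV[1]=[1, 2, 0]
Final vectors: VV[0]=[2, 0, 0]; VV[1]=[1, 2, 0]; VV[2]=[0, 0, 2]

Answer: 2 0 0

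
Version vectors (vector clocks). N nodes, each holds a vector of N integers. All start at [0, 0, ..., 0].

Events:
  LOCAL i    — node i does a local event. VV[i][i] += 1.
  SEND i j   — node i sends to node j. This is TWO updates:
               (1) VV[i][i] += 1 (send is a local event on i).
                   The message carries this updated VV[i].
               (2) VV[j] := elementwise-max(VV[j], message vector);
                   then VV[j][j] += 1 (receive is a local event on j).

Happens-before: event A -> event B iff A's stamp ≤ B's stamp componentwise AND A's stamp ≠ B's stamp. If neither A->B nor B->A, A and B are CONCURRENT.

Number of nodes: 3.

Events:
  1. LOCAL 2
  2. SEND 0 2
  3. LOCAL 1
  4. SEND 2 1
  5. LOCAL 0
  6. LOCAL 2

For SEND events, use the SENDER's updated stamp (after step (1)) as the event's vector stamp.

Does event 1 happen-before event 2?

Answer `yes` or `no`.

Initial: VV[0]=[0, 0, 0]
Initial: VV[1]=[0, 0, 0]
Initial: VV[2]=[0, 0, 0]
Event 1: LOCAL 2: VV[2][2]++ -> VV[2]=[0, 0, 1]
Event 2: SEND 0->2: VV[0][0]++ -> VV[0]=[1, 0, 0], msg_vec=[1, 0, 0]; VV[2]=max(VV[2],msg_vec) then VV[2][2]++ -> VV[2]=[1, 0, 2]
Event 3: LOCAL 1: VV[1][1]++ -> VV[1]=[0, 1, 0]
Event 4: SEND 2->1: VV[2][2]++ -> VV[2]=[1, 0, 3], msg_vec=[1, 0, 3]; VV[1]=max(VV[1],msg_vec) then VV[1][1]++ -> VV[1]=[1, 2, 3]
Event 5: LOCAL 0: VV[0][0]++ -> VV[0]=[2, 0, 0]
Event 6: LOCAL 2: VV[2][2]++ -> VV[2]=[1, 0, 4]
Event 1 stamp: [0, 0, 1]
Event 2 stamp: [1, 0, 0]
[0, 0, 1] <= [1, 0, 0]? False. Equal? False. Happens-before: False

Answer: no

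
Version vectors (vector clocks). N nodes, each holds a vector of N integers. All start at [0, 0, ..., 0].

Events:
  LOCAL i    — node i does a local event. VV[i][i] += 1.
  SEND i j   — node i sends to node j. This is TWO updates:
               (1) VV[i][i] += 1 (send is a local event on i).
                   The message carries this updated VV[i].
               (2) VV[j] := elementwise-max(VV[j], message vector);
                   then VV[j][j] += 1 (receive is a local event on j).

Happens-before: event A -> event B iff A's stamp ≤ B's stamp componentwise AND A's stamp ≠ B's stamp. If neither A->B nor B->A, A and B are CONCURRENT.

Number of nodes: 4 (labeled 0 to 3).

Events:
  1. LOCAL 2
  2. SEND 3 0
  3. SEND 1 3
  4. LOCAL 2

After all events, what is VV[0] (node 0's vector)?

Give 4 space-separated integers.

Answer: 1 0 0 1

Derivation:
Initial: VV[0]=[0, 0, 0, 0]
Initial: VV[1]=[0, 0, 0, 0]
Initial: VV[2]=[0, 0, 0, 0]
Initial: VV[3]=[0, 0, 0, 0]
Event 1: LOCAL 2: VV[2][2]++ -> VV[2]=[0, 0, 1, 0]
Event 2: SEND 3->0: VV[3][3]++ -> VV[3]=[0, 0, 0, 1], msg_vec=[0, 0, 0, 1]; VV[0]=max(VV[0],msg_vec) then VV[0][0]++ -> VV[0]=[1, 0, 0, 1]
Event 3: SEND 1->3: VV[1][1]++ -> VV[1]=[0, 1, 0, 0], msg_vec=[0, 1, 0, 0]; VV[3]=max(VV[3],msg_vec) then VV[3][3]++ -> VV[3]=[0, 1, 0, 2]
Event 4: LOCAL 2: VV[2][2]++ -> VV[2]=[0, 0, 2, 0]
Final vectors: VV[0]=[1, 0, 0, 1]; VV[1]=[0, 1, 0, 0]; VV[2]=[0, 0, 2, 0]; VV[3]=[0, 1, 0, 2]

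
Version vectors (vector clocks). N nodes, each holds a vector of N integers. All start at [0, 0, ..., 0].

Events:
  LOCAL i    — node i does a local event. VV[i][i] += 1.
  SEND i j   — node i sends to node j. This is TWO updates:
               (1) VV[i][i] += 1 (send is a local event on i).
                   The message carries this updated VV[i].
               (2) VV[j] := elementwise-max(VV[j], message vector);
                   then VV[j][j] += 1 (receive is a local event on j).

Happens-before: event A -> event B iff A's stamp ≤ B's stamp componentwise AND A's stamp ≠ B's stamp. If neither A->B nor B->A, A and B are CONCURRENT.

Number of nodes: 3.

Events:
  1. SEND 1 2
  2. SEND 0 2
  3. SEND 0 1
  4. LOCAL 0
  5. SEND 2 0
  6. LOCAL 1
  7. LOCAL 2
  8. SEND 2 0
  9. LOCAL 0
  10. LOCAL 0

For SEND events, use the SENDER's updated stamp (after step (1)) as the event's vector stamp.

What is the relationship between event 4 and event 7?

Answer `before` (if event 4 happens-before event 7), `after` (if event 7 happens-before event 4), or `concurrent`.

Initial: VV[0]=[0, 0, 0]
Initial: VV[1]=[0, 0, 0]
Initial: VV[2]=[0, 0, 0]
Event 1: SEND 1->2: VV[1][1]++ -> VV[1]=[0, 1, 0], msg_vec=[0, 1, 0]; VV[2]=max(VV[2],msg_vec) then VV[2][2]++ -> VV[2]=[0, 1, 1]
Event 2: SEND 0->2: VV[0][0]++ -> VV[0]=[1, 0, 0], msg_vec=[1, 0, 0]; VV[2]=max(VV[2],msg_vec) then VV[2][2]++ -> VV[2]=[1, 1, 2]
Event 3: SEND 0->1: VV[0][0]++ -> VV[0]=[2, 0, 0], msg_vec=[2, 0, 0]; VV[1]=max(VV[1],msg_vec) then VV[1][1]++ -> VV[1]=[2, 2, 0]
Event 4: LOCAL 0: VV[0][0]++ -> VV[0]=[3, 0, 0]
Event 5: SEND 2->0: VV[2][2]++ -> VV[2]=[1, 1, 3], msg_vec=[1, 1, 3]; VV[0]=max(VV[0],msg_vec) then VV[0][0]++ -> VV[0]=[4, 1, 3]
Event 6: LOCAL 1: VV[1][1]++ -> VV[1]=[2, 3, 0]
Event 7: LOCAL 2: VV[2][2]++ -> VV[2]=[1, 1, 4]
Event 8: SEND 2->0: VV[2][2]++ -> VV[2]=[1, 1, 5], msg_vec=[1, 1, 5]; VV[0]=max(VV[0],msg_vec) then VV[0][0]++ -> VV[0]=[5, 1, 5]
Event 9: LOCAL 0: VV[0][0]++ -> VV[0]=[6, 1, 5]
Event 10: LOCAL 0: VV[0][0]++ -> VV[0]=[7, 1, 5]
Event 4 stamp: [3, 0, 0]
Event 7 stamp: [1, 1, 4]
[3, 0, 0] <= [1, 1, 4]? False
[1, 1, 4] <= [3, 0, 0]? False
Relation: concurrent

Answer: concurrent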